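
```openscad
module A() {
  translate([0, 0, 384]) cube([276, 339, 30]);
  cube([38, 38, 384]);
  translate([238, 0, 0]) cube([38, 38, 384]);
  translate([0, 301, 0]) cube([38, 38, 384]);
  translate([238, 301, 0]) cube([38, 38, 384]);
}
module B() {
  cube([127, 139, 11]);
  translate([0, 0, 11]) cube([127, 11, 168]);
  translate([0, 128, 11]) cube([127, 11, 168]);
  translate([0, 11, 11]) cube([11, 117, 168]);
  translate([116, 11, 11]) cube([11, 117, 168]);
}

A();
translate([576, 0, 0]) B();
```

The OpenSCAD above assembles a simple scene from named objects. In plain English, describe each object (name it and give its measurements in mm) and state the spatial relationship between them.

A is a four-legged stool. The seat is 276×339 mm, 30 mm thick, top at z = 414 mm. It stands on four square legs, each 38×38 mm in cross-section, from z = 0 to the seat underside, each flush with a corner of the seat.

B is an open storage box with external size 127×139×179 mm and wall thickness 11 mm (the base is also 11 mm thick). The base covers the whole footprint; the four walls stand on the base, with the y-facing walls full-width and the x-facing walls fitting between their inner faces.

The open box is on the floor beside the stool on its +x side.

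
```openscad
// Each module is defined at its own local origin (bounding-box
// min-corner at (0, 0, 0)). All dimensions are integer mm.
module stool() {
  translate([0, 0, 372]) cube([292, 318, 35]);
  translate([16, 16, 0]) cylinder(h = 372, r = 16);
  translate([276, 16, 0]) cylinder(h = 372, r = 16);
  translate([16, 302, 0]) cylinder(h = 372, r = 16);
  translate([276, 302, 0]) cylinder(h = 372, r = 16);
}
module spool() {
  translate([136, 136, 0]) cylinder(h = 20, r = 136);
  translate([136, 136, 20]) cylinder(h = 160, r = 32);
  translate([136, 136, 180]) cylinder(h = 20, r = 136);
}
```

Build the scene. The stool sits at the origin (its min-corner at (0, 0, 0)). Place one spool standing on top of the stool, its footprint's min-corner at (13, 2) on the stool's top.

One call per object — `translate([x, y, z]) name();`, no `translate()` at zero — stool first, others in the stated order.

stool();
translate([13, 2, 407]) spool();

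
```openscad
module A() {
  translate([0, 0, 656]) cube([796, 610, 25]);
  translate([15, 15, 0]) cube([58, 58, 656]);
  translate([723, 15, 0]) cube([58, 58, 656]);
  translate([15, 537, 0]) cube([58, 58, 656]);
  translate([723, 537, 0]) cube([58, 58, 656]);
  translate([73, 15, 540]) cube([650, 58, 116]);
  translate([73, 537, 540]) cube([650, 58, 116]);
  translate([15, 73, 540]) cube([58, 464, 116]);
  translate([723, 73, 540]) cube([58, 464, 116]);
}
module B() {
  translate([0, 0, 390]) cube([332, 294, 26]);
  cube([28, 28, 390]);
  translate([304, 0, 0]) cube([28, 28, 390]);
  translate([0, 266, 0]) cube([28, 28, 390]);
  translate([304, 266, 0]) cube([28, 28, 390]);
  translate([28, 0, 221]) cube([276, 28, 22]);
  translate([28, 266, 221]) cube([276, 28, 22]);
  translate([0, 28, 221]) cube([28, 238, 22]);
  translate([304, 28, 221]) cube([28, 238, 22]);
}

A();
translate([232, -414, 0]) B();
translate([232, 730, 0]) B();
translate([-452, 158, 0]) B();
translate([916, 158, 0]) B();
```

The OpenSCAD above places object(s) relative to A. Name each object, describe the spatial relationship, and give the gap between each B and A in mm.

A is a table. B is a stool. Four stools sit around the table at the −y, +y, −x, +x sides. The gap between each stool and the table is 120 mm.

Each stool's nearest face is 120 mm from the table's bounding box.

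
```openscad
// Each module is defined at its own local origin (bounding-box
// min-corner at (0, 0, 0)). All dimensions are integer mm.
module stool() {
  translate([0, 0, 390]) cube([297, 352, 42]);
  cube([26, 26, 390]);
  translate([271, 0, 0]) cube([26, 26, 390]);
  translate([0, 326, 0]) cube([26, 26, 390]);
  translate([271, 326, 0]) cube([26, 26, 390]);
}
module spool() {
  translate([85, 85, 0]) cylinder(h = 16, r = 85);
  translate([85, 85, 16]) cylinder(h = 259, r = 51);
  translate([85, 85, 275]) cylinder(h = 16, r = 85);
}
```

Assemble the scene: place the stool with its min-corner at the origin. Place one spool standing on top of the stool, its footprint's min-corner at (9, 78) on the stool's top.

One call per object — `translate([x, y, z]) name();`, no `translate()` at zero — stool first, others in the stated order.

stool();
translate([9, 78, 432]) spool();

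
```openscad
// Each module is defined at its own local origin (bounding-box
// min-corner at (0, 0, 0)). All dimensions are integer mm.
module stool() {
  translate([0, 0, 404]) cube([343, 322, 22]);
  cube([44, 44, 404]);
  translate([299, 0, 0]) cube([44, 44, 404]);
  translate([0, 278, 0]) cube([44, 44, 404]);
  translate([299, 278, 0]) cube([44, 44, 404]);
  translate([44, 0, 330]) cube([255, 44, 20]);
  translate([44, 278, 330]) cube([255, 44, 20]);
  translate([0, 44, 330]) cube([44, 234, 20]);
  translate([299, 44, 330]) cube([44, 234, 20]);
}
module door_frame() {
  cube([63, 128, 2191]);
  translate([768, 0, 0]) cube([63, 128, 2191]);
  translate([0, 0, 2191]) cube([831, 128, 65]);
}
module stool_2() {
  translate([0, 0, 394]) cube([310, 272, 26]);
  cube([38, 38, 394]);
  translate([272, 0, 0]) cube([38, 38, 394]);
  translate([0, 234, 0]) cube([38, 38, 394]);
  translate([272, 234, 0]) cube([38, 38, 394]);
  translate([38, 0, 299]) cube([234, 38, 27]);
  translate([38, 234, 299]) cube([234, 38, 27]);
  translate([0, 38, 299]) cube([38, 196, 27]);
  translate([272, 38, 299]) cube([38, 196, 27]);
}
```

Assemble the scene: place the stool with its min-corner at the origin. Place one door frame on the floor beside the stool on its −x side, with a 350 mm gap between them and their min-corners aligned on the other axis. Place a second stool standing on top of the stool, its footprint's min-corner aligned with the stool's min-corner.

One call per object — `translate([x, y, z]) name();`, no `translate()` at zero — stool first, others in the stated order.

stool();
translate([-1181, 0, 0]) door_frame();
translate([0, 0, 426]) stool_2();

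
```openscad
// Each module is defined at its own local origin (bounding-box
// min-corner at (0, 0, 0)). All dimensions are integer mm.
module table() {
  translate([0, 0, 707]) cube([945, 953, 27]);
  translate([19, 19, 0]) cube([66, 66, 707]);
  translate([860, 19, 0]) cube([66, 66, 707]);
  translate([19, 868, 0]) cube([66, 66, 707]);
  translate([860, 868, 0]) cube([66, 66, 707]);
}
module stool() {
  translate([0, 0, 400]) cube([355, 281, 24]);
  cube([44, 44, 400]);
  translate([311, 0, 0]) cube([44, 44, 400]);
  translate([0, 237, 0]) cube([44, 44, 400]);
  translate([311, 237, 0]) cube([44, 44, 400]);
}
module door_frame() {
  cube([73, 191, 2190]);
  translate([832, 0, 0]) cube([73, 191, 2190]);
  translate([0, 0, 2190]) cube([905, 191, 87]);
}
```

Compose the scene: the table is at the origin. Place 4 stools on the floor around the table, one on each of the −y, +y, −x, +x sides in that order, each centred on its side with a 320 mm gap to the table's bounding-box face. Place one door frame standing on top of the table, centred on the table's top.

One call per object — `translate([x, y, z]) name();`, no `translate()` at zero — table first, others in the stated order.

table();
translate([295, -601, 0]) stool();
translate([295, 1273, 0]) stool();
translate([-675, 336, 0]) stool();
translate([1265, 336, 0]) stool();
translate([20, 381, 734]) door_frame();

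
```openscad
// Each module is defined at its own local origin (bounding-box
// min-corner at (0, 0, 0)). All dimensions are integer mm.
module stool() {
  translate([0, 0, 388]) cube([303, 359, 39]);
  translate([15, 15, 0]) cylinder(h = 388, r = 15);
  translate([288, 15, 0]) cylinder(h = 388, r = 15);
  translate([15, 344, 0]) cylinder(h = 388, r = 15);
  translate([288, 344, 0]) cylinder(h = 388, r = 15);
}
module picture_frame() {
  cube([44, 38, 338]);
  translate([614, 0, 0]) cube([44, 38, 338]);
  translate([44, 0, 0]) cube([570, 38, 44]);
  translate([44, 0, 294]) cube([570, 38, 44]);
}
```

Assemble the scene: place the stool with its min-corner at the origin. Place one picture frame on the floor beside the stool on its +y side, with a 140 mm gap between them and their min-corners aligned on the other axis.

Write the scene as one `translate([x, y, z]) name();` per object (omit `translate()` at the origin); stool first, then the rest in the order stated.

stool();
translate([0, 499, 0]) picture_frame();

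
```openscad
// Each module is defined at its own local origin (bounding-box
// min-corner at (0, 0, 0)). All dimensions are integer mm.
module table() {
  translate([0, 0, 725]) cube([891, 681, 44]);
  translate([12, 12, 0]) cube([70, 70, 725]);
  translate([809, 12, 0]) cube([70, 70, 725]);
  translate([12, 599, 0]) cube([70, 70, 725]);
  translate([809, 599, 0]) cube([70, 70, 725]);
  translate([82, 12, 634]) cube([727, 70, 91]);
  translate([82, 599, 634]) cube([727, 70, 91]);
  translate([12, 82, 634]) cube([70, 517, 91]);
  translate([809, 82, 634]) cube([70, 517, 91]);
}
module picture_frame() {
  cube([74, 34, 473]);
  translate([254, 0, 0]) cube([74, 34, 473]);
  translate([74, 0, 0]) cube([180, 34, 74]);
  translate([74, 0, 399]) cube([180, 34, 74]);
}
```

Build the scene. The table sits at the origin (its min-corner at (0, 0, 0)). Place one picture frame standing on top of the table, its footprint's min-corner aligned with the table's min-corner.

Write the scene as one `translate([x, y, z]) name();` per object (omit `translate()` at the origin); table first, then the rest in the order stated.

table();
translate([0, 0, 769]) picture_frame();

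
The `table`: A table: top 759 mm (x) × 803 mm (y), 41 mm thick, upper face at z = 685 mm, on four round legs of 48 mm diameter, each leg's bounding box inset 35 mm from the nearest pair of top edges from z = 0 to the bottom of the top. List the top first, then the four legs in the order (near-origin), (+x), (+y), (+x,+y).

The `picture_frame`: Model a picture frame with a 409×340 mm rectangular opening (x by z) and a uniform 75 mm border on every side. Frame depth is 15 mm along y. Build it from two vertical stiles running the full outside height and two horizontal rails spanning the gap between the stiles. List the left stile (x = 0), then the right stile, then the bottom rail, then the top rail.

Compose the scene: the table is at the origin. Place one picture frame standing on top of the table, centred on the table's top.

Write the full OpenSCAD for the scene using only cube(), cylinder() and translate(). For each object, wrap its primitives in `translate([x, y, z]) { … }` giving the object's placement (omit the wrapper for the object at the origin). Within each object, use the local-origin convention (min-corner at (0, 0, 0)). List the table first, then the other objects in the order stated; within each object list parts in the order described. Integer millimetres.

translate([0, 0, 644]) cube([759, 803, 41]);
translate([59, 59, 0]) cylinder(h = 644, r = 24);
translate([700, 59, 0]) cylinder(h = 644, r = 24);
translate([59, 744, 0]) cylinder(h = 644, r = 24);
translate([700, 744, 0]) cylinder(h = 644, r = 24);
translate([100, 394, 685]) {
  cube([75, 15, 490]);
  translate([484, 0, 0]) cube([75, 15, 490]);
  translate([75, 0, 0]) cube([409, 15, 75]);
  translate([75, 0, 415]) cube([409, 15, 75]);
}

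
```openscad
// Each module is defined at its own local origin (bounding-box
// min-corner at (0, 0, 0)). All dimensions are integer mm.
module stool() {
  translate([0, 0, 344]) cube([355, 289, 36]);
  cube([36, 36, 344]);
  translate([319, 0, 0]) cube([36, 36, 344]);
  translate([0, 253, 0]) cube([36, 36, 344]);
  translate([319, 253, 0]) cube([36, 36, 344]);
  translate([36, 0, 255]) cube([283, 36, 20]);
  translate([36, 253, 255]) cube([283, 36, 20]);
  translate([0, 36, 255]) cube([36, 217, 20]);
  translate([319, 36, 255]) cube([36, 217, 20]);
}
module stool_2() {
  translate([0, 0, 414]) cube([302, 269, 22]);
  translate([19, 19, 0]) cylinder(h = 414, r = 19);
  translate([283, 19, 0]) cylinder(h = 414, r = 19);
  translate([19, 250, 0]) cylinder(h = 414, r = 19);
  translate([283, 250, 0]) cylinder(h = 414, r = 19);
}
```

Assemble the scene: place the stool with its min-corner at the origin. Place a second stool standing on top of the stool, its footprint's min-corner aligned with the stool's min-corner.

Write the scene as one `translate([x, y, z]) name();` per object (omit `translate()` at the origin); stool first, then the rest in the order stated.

stool();
translate([0, 0, 380]) stool_2();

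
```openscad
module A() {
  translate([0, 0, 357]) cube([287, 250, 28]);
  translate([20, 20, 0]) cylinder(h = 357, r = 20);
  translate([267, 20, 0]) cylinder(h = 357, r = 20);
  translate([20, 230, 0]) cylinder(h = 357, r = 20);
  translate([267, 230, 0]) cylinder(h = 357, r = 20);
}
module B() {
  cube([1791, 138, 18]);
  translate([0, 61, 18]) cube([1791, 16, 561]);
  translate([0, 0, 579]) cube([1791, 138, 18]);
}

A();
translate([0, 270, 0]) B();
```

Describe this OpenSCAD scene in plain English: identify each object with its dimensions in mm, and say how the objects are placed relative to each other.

A is a four-legged stool. The seat is a 287×250×28 mm slab whose top surface is at z = 385 mm; four round legs, each 40 mm in diameter, run from the floor (z = 0) to the underside of the seat, each leg's axis is inset half a diameter from the nearest pair of seat edges (so the leg's bounding box is flush with the corner).

B is an I-beam lying along x, 1791 mm long. Overall section height 597 mm. Two flanges 138 mm wide (y) and 18 mm thick, one on the floor and one at the top; a web 16 mm thick runs between them, centred on the flange width.

The I-beam is on the floor beside the stool on its +y side.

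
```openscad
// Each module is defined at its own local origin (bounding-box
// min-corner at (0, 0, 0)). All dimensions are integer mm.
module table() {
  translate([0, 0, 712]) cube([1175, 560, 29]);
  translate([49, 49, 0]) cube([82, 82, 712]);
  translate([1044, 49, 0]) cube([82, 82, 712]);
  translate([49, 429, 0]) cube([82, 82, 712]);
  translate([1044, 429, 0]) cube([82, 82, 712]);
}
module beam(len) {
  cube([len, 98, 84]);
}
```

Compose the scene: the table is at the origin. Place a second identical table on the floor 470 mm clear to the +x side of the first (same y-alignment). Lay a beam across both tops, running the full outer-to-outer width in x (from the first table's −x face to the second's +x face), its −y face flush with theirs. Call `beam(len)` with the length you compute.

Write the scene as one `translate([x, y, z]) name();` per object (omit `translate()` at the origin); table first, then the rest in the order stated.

table();
translate([1645, 0, 0]) table();
translate([0, 0, 741]) beam(2820);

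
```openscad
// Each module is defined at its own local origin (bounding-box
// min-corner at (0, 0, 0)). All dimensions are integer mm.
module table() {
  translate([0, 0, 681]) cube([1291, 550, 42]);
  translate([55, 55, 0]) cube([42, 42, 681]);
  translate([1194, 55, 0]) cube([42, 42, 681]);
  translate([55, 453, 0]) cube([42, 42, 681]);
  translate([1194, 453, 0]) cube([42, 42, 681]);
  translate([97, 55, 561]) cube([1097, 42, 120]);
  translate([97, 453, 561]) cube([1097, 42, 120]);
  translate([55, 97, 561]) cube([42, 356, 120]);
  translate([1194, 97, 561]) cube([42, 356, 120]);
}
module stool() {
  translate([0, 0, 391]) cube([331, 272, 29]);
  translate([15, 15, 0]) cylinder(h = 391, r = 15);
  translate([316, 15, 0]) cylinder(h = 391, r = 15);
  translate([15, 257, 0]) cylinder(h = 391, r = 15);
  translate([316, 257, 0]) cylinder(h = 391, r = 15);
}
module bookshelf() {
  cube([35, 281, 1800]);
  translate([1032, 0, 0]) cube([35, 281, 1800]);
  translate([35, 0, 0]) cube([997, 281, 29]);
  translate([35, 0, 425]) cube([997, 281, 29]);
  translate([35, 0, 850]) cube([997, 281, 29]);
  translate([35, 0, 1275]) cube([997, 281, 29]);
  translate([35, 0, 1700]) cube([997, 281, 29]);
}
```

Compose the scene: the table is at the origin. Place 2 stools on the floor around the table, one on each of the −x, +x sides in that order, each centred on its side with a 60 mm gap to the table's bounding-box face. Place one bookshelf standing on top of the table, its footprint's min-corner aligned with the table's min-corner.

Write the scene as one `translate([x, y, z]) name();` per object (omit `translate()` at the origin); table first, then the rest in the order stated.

table();
translate([-391, 139, 0]) stool();
translate([1351, 139, 0]) stool();
translate([0, 0, 723]) bookshelf();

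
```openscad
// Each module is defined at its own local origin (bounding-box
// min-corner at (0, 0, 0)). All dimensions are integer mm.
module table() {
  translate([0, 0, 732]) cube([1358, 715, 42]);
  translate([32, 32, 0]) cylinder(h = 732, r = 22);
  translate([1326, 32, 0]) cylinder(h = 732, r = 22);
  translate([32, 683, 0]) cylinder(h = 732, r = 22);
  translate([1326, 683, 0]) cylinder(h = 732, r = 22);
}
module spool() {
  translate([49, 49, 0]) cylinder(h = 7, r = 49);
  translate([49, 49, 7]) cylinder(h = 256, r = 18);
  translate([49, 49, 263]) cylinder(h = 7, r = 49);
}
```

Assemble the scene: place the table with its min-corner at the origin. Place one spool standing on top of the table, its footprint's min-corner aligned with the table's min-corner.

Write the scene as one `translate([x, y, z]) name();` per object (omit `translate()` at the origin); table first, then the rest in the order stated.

table();
translate([0, 0, 774]) spool();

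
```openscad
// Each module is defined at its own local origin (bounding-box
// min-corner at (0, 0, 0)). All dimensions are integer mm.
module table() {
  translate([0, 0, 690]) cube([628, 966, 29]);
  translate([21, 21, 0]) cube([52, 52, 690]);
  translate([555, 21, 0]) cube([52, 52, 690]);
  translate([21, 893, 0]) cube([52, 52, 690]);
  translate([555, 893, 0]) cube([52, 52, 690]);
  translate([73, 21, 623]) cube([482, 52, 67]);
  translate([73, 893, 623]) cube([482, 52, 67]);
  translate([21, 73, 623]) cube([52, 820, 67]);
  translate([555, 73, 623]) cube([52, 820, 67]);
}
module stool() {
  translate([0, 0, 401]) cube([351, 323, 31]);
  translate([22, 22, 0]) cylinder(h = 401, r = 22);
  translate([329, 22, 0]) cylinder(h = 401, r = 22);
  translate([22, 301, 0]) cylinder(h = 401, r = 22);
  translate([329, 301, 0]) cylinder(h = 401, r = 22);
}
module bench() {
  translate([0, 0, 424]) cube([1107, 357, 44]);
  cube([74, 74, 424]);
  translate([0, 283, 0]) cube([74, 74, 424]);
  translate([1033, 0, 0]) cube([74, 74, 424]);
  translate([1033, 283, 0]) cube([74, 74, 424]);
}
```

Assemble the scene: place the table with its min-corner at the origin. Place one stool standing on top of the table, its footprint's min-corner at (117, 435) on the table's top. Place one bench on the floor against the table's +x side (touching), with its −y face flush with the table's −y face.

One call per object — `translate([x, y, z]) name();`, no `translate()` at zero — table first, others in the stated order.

table();
translate([117, 435, 719]) stool();
translate([628, 0, 0]) bench();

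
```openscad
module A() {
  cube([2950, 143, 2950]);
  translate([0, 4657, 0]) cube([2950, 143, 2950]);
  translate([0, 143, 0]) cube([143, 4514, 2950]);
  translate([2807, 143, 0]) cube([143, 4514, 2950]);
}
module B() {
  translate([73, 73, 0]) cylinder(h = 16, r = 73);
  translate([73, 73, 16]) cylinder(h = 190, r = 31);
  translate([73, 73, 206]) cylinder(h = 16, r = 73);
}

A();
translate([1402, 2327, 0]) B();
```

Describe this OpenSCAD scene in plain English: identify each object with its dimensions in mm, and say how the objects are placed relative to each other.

A is a box-shaped house frame (walls only): outside footprint 2950×4800 mm, wall height 2950 mm, wall thickness 143 mm. The two y-facing walls run the full x-width; the two x-facing walls fit between the inner faces of the y-facing walls.

B is a spool: two coaxial disc flanges of radius 73 mm and thickness 16 mm, joined by a core cylinder of radius 31 mm and height 190 mm. The lower flange rests on z = 0 and the three cylinders share a vertical axis.

The spool sits inside the house frame, centred.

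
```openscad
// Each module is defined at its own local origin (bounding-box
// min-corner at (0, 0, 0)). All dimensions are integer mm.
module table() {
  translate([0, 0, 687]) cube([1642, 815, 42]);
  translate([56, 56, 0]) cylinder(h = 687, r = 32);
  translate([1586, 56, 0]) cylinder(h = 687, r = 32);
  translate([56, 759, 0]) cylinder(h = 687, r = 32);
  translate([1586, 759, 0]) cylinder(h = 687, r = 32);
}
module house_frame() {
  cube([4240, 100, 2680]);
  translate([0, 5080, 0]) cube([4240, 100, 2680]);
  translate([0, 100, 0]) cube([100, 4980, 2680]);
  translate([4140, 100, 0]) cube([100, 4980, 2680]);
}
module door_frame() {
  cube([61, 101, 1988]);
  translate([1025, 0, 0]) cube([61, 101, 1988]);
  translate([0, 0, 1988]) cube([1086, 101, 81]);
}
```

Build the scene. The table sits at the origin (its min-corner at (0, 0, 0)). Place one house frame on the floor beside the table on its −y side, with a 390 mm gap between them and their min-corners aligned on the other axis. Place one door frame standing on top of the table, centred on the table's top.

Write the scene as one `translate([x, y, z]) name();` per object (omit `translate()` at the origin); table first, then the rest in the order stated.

table();
translate([0, -5570, 0]) house_frame();
translate([278, 357, 729]) door_frame();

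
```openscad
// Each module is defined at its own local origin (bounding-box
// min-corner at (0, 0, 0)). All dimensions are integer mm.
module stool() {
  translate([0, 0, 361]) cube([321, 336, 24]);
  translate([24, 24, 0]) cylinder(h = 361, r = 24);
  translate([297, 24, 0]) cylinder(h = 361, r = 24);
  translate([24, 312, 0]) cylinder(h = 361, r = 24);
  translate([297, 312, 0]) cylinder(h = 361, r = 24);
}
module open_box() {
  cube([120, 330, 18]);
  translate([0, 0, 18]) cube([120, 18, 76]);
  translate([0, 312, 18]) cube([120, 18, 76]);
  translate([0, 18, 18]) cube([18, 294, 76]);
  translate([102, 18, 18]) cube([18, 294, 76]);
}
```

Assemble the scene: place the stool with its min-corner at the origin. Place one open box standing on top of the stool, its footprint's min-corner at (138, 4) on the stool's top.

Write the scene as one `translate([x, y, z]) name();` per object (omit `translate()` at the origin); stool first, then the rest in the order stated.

stool();
translate([138, 4, 385]) open_box();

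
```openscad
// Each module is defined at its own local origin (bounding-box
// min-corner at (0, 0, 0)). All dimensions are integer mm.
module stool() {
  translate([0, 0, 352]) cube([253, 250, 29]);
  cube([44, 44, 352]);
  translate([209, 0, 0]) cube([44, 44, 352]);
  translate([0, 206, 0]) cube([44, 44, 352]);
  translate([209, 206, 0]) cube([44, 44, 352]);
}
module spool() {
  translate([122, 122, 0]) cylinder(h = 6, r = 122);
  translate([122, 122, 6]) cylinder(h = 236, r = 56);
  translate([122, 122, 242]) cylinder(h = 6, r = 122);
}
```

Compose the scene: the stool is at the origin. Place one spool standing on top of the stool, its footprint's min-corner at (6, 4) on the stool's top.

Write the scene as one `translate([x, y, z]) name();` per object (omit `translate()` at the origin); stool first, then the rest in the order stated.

stool();
translate([6, 4, 381]) spool();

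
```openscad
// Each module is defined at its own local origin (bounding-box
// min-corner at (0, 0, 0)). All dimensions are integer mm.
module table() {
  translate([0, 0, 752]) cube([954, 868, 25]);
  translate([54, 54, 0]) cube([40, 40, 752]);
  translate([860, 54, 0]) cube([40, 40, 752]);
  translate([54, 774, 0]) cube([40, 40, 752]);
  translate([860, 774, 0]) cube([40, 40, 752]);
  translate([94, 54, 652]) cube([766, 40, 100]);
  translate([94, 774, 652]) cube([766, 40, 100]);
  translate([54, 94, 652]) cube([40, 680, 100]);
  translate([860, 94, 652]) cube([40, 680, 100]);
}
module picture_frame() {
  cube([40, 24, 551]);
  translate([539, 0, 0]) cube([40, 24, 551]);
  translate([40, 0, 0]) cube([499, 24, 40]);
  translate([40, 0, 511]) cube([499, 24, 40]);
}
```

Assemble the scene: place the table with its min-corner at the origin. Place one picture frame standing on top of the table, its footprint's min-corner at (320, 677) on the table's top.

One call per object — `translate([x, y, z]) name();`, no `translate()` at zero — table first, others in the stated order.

table();
translate([320, 677, 777]) picture_frame();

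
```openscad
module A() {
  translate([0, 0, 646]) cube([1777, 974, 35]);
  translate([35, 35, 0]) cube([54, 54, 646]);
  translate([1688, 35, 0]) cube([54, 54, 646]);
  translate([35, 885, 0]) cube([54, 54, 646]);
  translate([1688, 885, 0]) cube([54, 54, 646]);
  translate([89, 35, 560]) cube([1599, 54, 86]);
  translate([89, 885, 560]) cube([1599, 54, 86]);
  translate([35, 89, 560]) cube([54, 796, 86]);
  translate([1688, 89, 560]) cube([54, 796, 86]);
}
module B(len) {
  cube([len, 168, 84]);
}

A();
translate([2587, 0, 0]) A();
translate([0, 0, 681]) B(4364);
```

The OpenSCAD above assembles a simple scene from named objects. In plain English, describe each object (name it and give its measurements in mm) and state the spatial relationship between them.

A is a table: top 1777 mm (x) × 974 mm (y), 35 mm thick, upper face at z = 681 mm, on four 54×54 mm square legs, each inset 35 mm from the nearest pair of top edges, running from z = 0 to the bottom of the top. Four apron rails, 54 mm thick and 86 mm tall, run between adjacent legs with their top edges flush with the underside of the top and their outer faces flush with the legs' outer faces.

B is a rectangular beam 4364 mm long (x), 168 mm deep (y), 84 mm thick (z).

The beam spans the tops of two tables placed 810 mm apart, resting at z = 681 mm.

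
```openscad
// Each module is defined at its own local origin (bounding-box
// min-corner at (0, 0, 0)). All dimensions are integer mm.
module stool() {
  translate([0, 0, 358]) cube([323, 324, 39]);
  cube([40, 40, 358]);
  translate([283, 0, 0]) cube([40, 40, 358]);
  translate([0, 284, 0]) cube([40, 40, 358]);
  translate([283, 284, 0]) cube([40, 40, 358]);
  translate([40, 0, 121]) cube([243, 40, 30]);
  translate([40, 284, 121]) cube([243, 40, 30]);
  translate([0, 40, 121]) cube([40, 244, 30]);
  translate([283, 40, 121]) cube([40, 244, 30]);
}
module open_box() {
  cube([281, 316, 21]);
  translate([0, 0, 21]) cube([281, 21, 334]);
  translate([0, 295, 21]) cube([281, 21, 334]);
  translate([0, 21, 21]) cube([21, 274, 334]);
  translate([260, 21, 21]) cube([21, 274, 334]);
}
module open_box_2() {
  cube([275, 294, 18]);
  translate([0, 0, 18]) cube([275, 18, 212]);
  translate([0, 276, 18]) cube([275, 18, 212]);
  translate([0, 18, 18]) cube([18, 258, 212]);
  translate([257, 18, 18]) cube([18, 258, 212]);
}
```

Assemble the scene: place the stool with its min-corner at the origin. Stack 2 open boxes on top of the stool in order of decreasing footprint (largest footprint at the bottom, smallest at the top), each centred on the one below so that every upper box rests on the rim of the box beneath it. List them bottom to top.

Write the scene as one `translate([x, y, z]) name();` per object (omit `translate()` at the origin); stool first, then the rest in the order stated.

stool();
translate([21, 4, 397]) open_box();
translate([24, 15, 752]) open_box_2();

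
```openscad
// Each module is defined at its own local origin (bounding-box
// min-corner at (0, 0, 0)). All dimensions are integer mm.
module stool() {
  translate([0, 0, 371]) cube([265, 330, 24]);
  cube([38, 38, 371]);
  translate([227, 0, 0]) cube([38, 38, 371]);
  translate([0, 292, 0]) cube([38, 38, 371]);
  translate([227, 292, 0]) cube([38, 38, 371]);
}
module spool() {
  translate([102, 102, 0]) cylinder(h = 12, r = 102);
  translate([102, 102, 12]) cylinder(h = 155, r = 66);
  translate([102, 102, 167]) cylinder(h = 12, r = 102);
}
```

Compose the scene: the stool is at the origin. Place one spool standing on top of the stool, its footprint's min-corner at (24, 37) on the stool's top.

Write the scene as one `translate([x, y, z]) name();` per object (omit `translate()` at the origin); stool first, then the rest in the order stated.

stool();
translate([24, 37, 395]) spool();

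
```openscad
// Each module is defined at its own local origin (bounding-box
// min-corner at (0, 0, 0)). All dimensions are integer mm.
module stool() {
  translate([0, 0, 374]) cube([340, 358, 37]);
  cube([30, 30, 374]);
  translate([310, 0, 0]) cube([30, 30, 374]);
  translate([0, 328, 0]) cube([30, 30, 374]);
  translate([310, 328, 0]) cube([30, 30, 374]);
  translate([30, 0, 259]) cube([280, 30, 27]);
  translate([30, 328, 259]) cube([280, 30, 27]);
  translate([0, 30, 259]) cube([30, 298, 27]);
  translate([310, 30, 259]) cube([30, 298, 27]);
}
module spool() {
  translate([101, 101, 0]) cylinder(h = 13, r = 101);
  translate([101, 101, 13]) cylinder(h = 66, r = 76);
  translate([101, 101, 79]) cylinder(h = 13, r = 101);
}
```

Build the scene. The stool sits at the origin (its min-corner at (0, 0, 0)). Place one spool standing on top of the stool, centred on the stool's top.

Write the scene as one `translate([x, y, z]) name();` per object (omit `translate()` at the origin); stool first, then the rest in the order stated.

stool();
translate([69, 78, 411]) spool();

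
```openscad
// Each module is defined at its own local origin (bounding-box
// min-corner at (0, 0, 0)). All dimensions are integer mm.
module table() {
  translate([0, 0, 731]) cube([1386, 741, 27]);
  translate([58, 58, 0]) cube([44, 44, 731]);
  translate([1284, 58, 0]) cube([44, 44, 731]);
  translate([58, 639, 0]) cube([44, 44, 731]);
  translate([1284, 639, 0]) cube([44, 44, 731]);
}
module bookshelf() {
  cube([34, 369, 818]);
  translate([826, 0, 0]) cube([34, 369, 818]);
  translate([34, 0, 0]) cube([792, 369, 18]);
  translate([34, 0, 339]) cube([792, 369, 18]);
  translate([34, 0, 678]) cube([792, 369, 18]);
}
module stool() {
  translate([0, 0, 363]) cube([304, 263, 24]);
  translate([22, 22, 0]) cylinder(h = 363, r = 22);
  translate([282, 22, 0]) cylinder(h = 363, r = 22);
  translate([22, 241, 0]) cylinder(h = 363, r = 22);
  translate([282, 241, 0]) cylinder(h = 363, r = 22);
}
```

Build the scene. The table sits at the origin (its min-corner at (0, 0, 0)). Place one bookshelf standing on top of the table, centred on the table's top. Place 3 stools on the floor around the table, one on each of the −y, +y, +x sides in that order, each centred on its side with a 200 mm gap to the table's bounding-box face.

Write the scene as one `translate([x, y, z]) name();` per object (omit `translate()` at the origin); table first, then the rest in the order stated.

table();
translate([263, 186, 758]) bookshelf();
translate([541, -463, 0]) stool();
translate([541, 941, 0]) stool();
translate([1586, 239, 0]) stool();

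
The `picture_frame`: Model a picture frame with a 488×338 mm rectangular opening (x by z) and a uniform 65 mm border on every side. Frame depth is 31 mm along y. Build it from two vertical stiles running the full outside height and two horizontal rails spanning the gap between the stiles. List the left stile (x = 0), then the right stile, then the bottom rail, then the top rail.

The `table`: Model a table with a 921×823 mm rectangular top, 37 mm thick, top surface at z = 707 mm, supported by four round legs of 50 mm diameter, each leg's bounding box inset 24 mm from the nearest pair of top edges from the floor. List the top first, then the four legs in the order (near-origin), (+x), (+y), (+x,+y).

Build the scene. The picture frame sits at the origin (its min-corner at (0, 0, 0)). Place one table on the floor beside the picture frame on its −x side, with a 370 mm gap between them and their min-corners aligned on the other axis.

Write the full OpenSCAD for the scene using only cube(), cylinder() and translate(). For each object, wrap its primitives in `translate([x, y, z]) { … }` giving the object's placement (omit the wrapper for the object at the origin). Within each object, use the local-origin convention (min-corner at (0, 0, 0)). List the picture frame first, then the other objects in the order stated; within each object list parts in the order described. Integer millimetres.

cube([65, 31, 468]);
translate([553, 0, 0]) cube([65, 31, 468]);
translate([65, 0, 0]) cube([488, 31, 65]);
translate([65, 0, 403]) cube([488, 31, 65]);
translate([-1291, 0, 0]) {
  translate([0, 0, 670]) cube([921, 823, 37]);
  translate([49, 49, 0]) cylinder(h = 670, r = 25);
  translate([872, 49, 0]) cylinder(h = 670, r = 25);
  translate([49, 774, 0]) cylinder(h = 670, r = 25);
  translate([872, 774, 0]) cylinder(h = 670, r = 25);
}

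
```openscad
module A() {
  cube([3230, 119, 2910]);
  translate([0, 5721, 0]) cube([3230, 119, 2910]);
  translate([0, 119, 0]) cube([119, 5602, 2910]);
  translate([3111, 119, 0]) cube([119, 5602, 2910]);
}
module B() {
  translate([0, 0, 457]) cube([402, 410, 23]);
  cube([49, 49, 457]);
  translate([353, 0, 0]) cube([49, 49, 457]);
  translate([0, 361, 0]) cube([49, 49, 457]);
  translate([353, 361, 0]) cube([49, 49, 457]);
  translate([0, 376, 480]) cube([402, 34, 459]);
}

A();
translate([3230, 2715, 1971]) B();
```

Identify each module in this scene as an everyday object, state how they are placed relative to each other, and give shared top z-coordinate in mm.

A is a house frame. B is a chair. The chair is beside the house frame with their tops flush at z = 2910. The shared top z-coordinate is 2910 mm.

Both tops at z = 2910 mm.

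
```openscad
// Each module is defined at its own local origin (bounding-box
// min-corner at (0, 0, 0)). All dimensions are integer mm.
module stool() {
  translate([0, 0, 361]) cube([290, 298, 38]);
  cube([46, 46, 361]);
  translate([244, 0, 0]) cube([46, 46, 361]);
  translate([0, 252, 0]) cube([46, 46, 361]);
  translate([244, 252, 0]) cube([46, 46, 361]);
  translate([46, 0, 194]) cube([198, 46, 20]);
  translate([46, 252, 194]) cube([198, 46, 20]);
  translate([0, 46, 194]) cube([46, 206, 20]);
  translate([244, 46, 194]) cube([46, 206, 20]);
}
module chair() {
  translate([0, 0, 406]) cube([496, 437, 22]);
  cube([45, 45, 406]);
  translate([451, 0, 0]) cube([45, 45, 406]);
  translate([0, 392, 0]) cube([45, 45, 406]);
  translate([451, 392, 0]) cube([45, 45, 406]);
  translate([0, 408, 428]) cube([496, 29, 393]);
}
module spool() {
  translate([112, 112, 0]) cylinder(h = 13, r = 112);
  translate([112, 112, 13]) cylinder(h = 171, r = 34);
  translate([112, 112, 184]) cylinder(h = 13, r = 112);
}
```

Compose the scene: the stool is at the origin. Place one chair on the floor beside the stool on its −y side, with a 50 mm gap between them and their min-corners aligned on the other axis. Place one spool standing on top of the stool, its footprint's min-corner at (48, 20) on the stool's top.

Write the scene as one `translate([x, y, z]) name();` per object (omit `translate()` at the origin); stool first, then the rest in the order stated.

stool();
translate([0, -487, 0]) chair();
translate([48, 20, 399]) spool();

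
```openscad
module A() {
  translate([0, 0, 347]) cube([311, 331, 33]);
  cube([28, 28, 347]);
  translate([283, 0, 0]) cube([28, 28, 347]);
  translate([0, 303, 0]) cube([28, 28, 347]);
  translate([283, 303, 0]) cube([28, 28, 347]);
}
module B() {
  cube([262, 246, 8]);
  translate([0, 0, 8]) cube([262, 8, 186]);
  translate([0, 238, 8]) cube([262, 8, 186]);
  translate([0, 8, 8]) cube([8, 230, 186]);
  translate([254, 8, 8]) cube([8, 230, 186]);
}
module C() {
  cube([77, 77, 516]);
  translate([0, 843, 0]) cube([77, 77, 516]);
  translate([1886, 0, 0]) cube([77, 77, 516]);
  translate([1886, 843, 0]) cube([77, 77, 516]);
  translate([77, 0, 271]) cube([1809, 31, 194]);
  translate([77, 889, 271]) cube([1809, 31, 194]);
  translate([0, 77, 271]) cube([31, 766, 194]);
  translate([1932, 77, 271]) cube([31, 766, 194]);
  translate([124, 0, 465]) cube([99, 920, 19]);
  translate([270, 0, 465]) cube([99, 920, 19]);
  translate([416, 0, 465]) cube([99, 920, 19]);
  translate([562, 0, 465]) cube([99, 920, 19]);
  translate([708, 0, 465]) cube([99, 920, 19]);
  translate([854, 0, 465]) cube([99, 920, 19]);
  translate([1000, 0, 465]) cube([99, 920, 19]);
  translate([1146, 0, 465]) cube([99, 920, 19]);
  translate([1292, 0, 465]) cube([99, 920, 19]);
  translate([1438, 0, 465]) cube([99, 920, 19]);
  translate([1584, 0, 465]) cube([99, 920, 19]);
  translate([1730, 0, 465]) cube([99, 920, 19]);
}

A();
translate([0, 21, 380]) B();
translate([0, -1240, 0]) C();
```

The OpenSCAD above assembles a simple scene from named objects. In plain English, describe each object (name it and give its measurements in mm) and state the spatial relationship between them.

A is a four-legged stool. The seat is 311×331 mm, 33 mm thick, top at z = 380 mm. It stands on four square legs, each 28×28 mm in cross-section, from z = 0 to the seat underside, each flush with a corner of the seat.

B is an open storage box with external size 262×246×194 mm and wall thickness 8 mm (the base is also 8 mm thick). The base covers the whole footprint; the four walls stand on the base, with the y-facing walls full-width and the x-facing walls fitting between their inner faces.

C is a bed frame 1963 mm long (x) by 920 mm wide (y). Four 77×77 mm corner posts, 516 mm tall, at the corners of the footprint. Four rails of 31 mm thickness and 194 mm height run between adjacent posts with their undersides at z = 271 mm, their outer faces flush with the outside of the frame (the two x-running rails run between the posts' inner faces; the two y-running rails run between the posts' inner faces). 12 slats, each 99 mm wide (x) and 19 mm thick, lie across the top of the two x-running rails, running the full 920 mm width of the frame in y; the slats are evenly spaced along x between the inner faces of the end posts with equal gaps (rounded down to the nearest mm) at the −x end and between each pair — any rounding remainder accumulates at the +x end.

The open box is on top of the stool. The bed frame is on the floor beside the stool on its −y side.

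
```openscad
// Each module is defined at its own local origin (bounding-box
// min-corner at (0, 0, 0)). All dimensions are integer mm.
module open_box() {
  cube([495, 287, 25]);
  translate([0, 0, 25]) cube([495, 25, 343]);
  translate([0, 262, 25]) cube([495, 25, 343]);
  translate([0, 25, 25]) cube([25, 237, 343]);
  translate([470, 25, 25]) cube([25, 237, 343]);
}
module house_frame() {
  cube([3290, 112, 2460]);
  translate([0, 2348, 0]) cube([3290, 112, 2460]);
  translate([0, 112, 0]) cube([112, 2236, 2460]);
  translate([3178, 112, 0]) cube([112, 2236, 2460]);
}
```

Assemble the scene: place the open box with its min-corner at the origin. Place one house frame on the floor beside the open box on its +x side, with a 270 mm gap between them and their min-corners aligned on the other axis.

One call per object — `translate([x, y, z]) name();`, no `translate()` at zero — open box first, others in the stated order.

open_box();
translate([765, 0, 0]) house_frame();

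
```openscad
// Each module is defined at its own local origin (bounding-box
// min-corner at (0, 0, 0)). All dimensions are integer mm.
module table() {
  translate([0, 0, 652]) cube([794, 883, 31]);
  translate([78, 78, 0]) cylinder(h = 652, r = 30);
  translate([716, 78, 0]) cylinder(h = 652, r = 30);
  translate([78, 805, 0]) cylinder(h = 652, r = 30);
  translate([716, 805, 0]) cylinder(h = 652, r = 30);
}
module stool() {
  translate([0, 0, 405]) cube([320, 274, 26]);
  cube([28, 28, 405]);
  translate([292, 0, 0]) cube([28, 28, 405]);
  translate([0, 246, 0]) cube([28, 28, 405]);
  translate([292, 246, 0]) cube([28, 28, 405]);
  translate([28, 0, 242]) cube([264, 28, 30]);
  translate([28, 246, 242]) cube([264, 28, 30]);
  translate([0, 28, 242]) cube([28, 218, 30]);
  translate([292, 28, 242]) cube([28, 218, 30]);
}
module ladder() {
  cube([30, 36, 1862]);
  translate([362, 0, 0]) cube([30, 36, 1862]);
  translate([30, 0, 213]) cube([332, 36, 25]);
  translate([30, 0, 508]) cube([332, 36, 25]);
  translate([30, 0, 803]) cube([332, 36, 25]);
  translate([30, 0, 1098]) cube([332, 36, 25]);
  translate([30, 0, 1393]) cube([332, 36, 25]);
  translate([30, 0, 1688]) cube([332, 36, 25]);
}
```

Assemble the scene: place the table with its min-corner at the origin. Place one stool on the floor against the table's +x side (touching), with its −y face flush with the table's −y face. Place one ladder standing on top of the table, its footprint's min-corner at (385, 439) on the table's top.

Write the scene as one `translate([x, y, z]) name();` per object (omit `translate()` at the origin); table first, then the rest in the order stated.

table();
translate([794, 0, 0]) stool();
translate([385, 439, 683]) ladder();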